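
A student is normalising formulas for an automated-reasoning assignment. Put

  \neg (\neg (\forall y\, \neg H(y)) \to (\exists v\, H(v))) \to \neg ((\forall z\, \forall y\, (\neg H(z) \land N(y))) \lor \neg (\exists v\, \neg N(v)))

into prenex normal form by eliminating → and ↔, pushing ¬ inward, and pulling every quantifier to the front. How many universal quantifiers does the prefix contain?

1

First replace A → B with ¬A ∨ B.
  \neg \neg (\neg \neg (\forall y\, \neg H(y)) \lor (\exists v\, H(v))) \lor \neg ((\forall z\, \forall y\, (\neg H(z) \land N(y))) \lor \neg (\exists v\, \neg N(v)))
Push ¬ through the quantifiers and connectives to reach negation normal form:
  (\forall y\, \neg H(y)) \lor (\exists v\, H(v)) \lor (\exists z\, \exists y\, (H(z) \lor \neg N(y))) \land (\exists v\, \neg N(v))
Rename bound variables to avoid capture: y↦z1, v↦a.
  (\forall y\, \neg H(y)) \lor (\exists v\, H(v)) \lor (\exists z\, \exists z1\, (H(z) \lor \neg N(z1))) \land (\exists a\, \neg N(a))
Finally move all quantifiers to the prefix:
  \forall y\, \exists v\, \exists z\, \exists z1\, \exists a\, (\neg H(y) \lor H(v) \lor (H(z) \lor \neg N(z1)) \land \neg N(a))
The prefix is \forall y \exists v \exists z \exists z1 \exists a: 1 universal, 4 existential.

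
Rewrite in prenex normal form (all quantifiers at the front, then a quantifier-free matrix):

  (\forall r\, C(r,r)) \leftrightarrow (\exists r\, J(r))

\exists r\, \exists w\, \forall t\, \forall a\, ((\neg C(r,r) \lor J(w)) \land (\neg J(t) \lor C(a,a)))

First replace A → B with ¬A ∨ B; A ↔ B as (¬A ∨ B) ∧ (¬B ∨ A).
  (\neg (\forall r\, C(r,r)) \lor (\exists r\, J(r))) \land (\neg (\exists r\, J(r)) \lor (\forall r\, C(r,r)))
Drive negations inward (¬∀x A ≡ ∃x ¬A, ¬∃x A ≡ ∀x ¬A, De Morgan for ∧/∨):
  ((\exists r\, \neg C(r,r)) \lor (\exists r\, J(r))) \land ((\forall r\, \neg J(r)) \lor (\forall r\, C(r,r)))
Standardize variables apart so no two quantifiers bind the same name: r↦w, r↦t, r↦a.
  ((\exists r\, \neg C(r,r)) \lor (\exists w\, J(w))) \land ((\forall t\, \neg J(t)) \lor (\forall a\, C(a,a)))
Finally move all quantifiers to the prefix:
  \exists r\, \exists w\, \forall t\, \forall a\, ((\neg C(r,r) \lor J(w)) \land (\neg J(t) \lor C(a,a)))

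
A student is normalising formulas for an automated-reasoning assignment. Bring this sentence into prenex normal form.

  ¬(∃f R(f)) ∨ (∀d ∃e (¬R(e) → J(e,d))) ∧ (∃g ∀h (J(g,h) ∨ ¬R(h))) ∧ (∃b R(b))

Rewrite implications/biconditionals: A → B as ¬A ∨ B.
  ¬(∃f R(f)) ∨ (∀d ∃e (¬¬R(e) ∨ J(e,d))) ∧ (∃g ∀h (J(g,h) ∨ ¬R(h))) ∧ (∃b R(b))
Push ¬ through the quantifiers and connectives to reach negation normal form:
  (∀f ¬R(f)) ∨ (∀d ∃e (R(e) ∨ J(e,d))) ∧ (∃g ∀h (J(g,h) ∨ ¬R(h))) ∧ (∃b R(b))
All bound variables are already distinct, so no renaming is needed.
Finally move all quantifiers to the prefix:
  ∀f ∀d ∃e ∃g ∀h ∃b (¬R(f) ∨ (R(e) ∨ J(e,d)) ∧ (J(g,h) ∨ ¬R(h)) ∧ R(b))

∀f ∀d ∃e ∃g ∀h ∃b (¬R(f) ∨ (R(e) ∨ J(e,d)) ∧ (J(g,h) ∨ ¬R(h)) ∧ R(b))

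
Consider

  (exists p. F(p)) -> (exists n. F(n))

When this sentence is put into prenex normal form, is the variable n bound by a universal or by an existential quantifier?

existential

First replace A → B with ¬A ∨ B.
  ~(exists p. F(p)) | (exists n. F(n))
Drive negations inward (¬∀x A ≡ ∃x ¬A, ¬∃x A ≡ ∀x ¬A, De Morgan for ∧/∨):
  (forall p. ~F(p)) | (exists n. F(n))
All bound variables are already distinct, so no renaming is needed.
Pull the quantifiers to the front (each side's bound variable is not free in the other side):
  forall p. exists n. (~F(p) | F(n))
The quantifier exists n sits under an even number of negations (counting the antecedent side of each →), so it remains existential.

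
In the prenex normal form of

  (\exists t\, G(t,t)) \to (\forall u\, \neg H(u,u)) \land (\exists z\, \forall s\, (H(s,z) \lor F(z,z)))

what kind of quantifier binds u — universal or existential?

universal

Eliminate → and ↔ using ¬ and ∨.
  \neg (\exists t\, G(t,t)) \lor (\forall u\, \neg H(u,u)) \land (\exists z\, \forall s\, (H(s,z) \lor F(z,z)))
Drive negations inward (¬∀x A ≡ ∃x ¬A, ¬∃x A ≡ ∀x ¬A, De Morgan for ∧/∨):
  (\forall t\, \neg G(t,t)) \lor (\forall u\, \neg H(u,u)) \land (\exists z\, \forall s\, (H(s,z) \lor F(z,z)))
Pull the quantifiers to the front (each side's bound variable is not free in the other side):
  \forall t\, \forall u\, \exists z\, \forall s\, (\neg G(t,t) \lor \neg H(u,u) \land (H(s,z) \lor F(z,z)))
The quantifier \forall u sits under an even number of negations (counting the antecedent side of each →), so it remains universal.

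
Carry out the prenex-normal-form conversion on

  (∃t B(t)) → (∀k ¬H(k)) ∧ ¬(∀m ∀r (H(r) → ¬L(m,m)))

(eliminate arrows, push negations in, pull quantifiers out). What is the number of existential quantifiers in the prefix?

Eliminate → and ↔ using ¬ and ∨.
  ¬(∃t B(t)) ∨ (∀k ¬H(k)) ∧ ¬(∀m ∀r (¬H(r) ∨ ¬L(m,m)))
Drive negations inward (¬∀x A ≡ ∃x ¬A, ¬∃x A ≡ ∀x ¬A, De Morgan for ∧/∨):
  (∀t ¬B(t)) ∨ (∀k ¬H(k)) ∧ (∃m ∃r (H(r) ∧ L(m,m)))
All bound variables are already distinct, so no renaming is needed.
Extract every quantifier outward, since the variables are now distinct and don't occur free across branches:
  ∀t ∀k ∃m ∃r (¬B(t) ∨ ¬H(k) ∧ H(r) ∧ L(m,m))
The prefix is ∀t ∀k ∃m ∃r: 2 universal, 2 existential.

2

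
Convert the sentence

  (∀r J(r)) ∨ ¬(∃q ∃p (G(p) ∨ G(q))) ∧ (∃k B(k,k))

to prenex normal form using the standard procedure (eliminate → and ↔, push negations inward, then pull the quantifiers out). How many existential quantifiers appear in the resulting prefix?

1

Drive negations inward (¬∀x A ≡ ∃x ¬A, ¬∃x A ≡ ∀x ¬A, De Morgan for ∧/∨):
  (∀r J(r)) ∨ (∀q ∀p (¬G(p) ∧ ¬G(q))) ∧ (∃k B(k,k))
All bound variables are already distinct, so no renaming is needed.
Pull the quantifiers to the front (each side's bound variable is not free in the other side):
  ∀r ∀q ∀p ∃k (J(r) ∨ ¬G(p) ∧ ¬G(q) ∧ B(k,k))
The prefix is ∀r ∀q ∀p ∃k: 3 universal, 1 existential.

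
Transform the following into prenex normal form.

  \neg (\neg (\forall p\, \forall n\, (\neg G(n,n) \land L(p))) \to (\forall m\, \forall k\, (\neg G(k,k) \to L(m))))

First replace A → B with ¬A ∨ B.
  \neg (\neg \neg (\forall p\, \forall n\, (\neg G(n,n) \land L(p))) \lor (\forall m\, \forall k\, (\neg \neg G(k,k) \lor L(m))))
Push ¬ through the quantifiers and connectives to reach negation normal form:
  (\exists p\, \exists n\, (G(n,n) \lor \neg L(p))) \land (\exists m\, \exists k\, (\neg G(k,k) \land \neg L(m)))
All bound variables are already distinct, so no renaming is needed.
Finally move all quantifiers to the prefix:
  \exists p\, \exists n\, \exists m\, \exists k\, ((G(n,n) \lor \neg L(p)) \land \neg G(k,k) \land \neg L(m))

\exists p\, \exists n\, \exists m\, \exists k\, ((G(n,n) \lor \neg L(p)) \land \neg G(k,k) \land \neg L(m))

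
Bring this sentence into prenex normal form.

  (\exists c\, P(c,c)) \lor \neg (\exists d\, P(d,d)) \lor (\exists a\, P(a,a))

\exists c\, \forall d\, \exists a\, (P(c,c) \lor \neg P(d,d) \lor P(a,a))

Push ¬ through the quantifiers and connectives to reach negation normal form:
  (\exists c\, P(c,c)) \lor (\forall d\, \neg P(d,d)) \lor (\exists a\, P(a,a))
Extract every quantifier outward, since the variables are now distinct and don't occur free across branches:
  \exists c\, \forall d\, \exists a\, (P(c,c) \lor \neg P(d,d) \lor P(a,a))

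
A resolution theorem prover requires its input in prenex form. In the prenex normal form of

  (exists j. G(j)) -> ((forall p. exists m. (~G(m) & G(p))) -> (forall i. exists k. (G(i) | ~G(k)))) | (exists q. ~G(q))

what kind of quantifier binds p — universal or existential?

existential

First replace A → B with ¬A ∨ B.
  ~(exists j. G(j)) | ~(forall p. exists m. (~G(m) & G(p))) | (forall i. exists k. (G(i) | ~G(k))) | (exists q. ~G(q))
Push ¬ through the quantifiers and connectives to reach negation normal form:
  (forall j. ~G(j)) | (exists p. forall m. (G(m) | ~G(p))) | (forall i. exists k. (G(i) | ~G(k))) | (exists q. ~G(q))
Pull the quantifiers to the front (each side's bound variable is not free in the other side):
  forall j. exists p. forall m. forall i. exists k. exists q. (~G(j) | G(m) | ~G(p) | G(i) | ~G(k) | ~G(q))
The quantifier forall p sits under an odd number of negations (counting the antecedent side of each →), so it flips to exists p.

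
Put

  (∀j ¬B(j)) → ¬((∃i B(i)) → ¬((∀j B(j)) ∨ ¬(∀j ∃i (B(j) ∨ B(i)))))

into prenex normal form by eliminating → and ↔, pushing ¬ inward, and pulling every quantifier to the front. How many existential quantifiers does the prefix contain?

3

First replace A → B with ¬A ∨ B.
  ¬(∀j ¬B(j)) ∨ ¬(¬(∃i B(i)) ∨ ¬((∀j B(j)) ∨ ¬(∀j ∃i (B(j) ∨ B(i)))))
Move each ¬ inward, flipping quantifiers it crosses:
  (∃j B(j)) ∨ (∃i B(i)) ∧ ((∀j B(j)) ∨ (∃j ∀i (¬B(j) ∧ ¬B(i))))
Give each quantifier a distinct variable: j↦b, j↦r, i↦a.
  (∃j B(j)) ∨ (∃i B(i)) ∧ ((∀b B(b)) ∨ (∃r ∀a (¬B(r) ∧ ¬B(a))))
Finally move all quantifiers to the prefix:
  ∃j ∃i ∀b ∃r ∀a (B(j) ∨ B(i) ∧ (B(b) ∨ ¬B(r) ∧ ¬B(a)))
The prefix is ∃j ∃i ∀b ∃r ∀a: 2 universal, 3 existential.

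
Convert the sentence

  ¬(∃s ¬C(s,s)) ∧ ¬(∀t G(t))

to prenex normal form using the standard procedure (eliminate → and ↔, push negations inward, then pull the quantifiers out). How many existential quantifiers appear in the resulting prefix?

1

Push ¬ through the quantifiers and connectives to reach negation normal form:
  (∀s C(s,s)) ∧ (∃t ¬G(t))
All bound variables are already distinct, so no renaming is needed.
Extract every quantifier outward, since the variables are now distinct and don't occur free across branches:
  ∀s ∃t (C(s,s) ∧ ¬G(t))
The prefix is ∀s ∃t: 1 universal, 1 existential.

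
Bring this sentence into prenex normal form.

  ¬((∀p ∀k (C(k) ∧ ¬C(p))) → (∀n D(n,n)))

∀p ∀k ∃n (C(k) ∧ ¬C(p) ∧ ¬D(n,n))

First replace A → B with ¬A ∨ B.
  ¬(¬(∀p ∀k (C(k) ∧ ¬C(p))) ∨ (∀n D(n,n)))
Drive negations inward (¬∀x A ≡ ∃x ¬A, ¬∃x A ≡ ∀x ¬A, De Morgan for ∧/∨):
  (∀p ∀k (C(k) ∧ ¬C(p))) ∧ (∃n ¬D(n,n))
All bound variables are already distinct, so no renaming is needed.
Extract every quantifier outward, since the variables are now distinct and don't occur free across branches:
  ∀p ∀k ∃n (C(k) ∧ ¬C(p) ∧ ¬D(n,n))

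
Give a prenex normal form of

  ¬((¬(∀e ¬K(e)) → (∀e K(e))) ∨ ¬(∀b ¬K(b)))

Eliminate → and ↔ using ¬ and ∨.
  ¬(¬¬(∀e ¬K(e)) ∨ (∀e K(e)) ∨ ¬(∀b ¬K(b)))
Move each ¬ inward, flipping quantifiers it crosses:
  (∃e K(e)) ∧ (∃e ¬K(e)) ∧ (∀b ¬K(b))
Rename bound variables to avoid capture: e↦y1.
  (∃e K(e)) ∧ (∃y1 ¬K(y1)) ∧ (∀b ¬K(b))
Extract every quantifier outward, since the variables are now distinct and don't occur free across branches:
  ∃e ∃y1 ∀b (K(e) ∧ ¬K(y1) ∧ ¬K(b))

∃e ∃y1 ∀b (K(e) ∧ ¬K(y1) ∧ ¬K(b))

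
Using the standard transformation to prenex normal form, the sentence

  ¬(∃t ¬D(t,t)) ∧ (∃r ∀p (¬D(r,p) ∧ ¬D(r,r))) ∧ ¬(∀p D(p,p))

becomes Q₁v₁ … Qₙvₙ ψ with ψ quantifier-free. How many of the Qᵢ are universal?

2

Move each ¬ inward, flipping quantifiers it crosses:
  (∀t D(t,t)) ∧ (∃r ∀p (¬D(r,p) ∧ ¬D(r,r))) ∧ (∃p ¬D(p,p))
Standardize variables apart so no two quantifiers bind the same name: p↦u.
  (∀t D(t,t)) ∧ (∃r ∀p (¬D(r,p) ∧ ¬D(r,r))) ∧ (∃u ¬D(u,u))
Finally move all quantifiers to the prefix:
  ∀t ∃r ∀p ∃u (D(t,t) ∧ ¬D(r,p) ∧ ¬D(r,r) ∧ ¬D(u,u))
The prefix is ∀t ∃r ∀p ∃u: 2 universal, 2 existential.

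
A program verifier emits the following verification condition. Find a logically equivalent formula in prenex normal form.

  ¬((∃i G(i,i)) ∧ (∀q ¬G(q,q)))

Drive negations inward (¬∀x A ≡ ∃x ¬A, ¬∃x A ≡ ∀x ¬A, De Morgan for ∧/∨):
  (∀i ¬G(i,i)) ∨ (∃q G(q,q))
Finally move all quantifiers to the prefix:
  ∀i ∃q (¬G(i,i) ∨ G(q,q))

∀i ∃q (¬G(i,i) ∨ G(q,q))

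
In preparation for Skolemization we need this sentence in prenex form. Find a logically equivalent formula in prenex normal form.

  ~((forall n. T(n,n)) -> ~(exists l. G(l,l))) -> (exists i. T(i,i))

Eliminate → and ↔ using ¬ and ∨.
  ~~(~(forall n. T(n,n)) | ~(exists l. G(l,l))) | (exists i. T(i,i))
Drive negations inward (¬∀x A ≡ ∃x ¬A, ¬∃x A ≡ ∀x ¬A, De Morgan for ∧/∨):
  (exists n. ~T(n,n)) | (forall l. ~G(l,l)) | (exists i. T(i,i))
Extract every quantifier outward, since the variables are now distinct and don't occur free across branches:
  exists n. forall l. exists i. (~T(n,n) | ~G(l,l) | T(i,i))

exists n. forall l. exists i. (~T(n,n) | ~G(l,l) | T(i,i))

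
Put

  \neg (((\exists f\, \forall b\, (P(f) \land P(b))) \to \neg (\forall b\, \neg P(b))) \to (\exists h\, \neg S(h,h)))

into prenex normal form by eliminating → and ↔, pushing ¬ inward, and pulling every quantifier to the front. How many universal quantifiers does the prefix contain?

First replace A → B with ¬A ∨ B.
  \neg (\neg (\neg (\exists f\, \forall b\, (P(f) \land P(b))) \lor \neg (\forall b\, \neg P(b))) \lor (\exists h\, \neg S(h,h)))
Move each ¬ inward, flipping quantifiers it crosses:
  ((\forall f\, \exists b\, (\neg P(f) \lor \neg P(b))) \lor (\exists b\, P(b))) \land (\forall h\, S(h,h))
Give each quantifier a distinct variable: b↦z.
  ((\forall f\, \exists b\, (\neg P(f) \lor \neg P(b))) \lor (\exists z\, P(z))) \land (\forall h\, S(h,h))
Extract every quantifier outward, since the variables are now distinct and don't occur free across branches:
  \forall f\, \exists b\, \exists z\, \forall h\, ((\neg P(f) \lor \neg P(b) \lor P(z)) \land S(h,h))
The prefix is \forall f \exists b \exists z \forall h: 2 universal, 2 existential.

2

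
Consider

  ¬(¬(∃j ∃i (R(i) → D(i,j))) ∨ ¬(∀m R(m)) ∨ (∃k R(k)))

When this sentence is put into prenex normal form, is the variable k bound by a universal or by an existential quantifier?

universal

First replace A → B with ¬A ∨ B.
  ¬(¬(∃j ∃i (¬R(i) ∨ D(i,j))) ∨ ¬(∀m R(m)) ∨ (∃k R(k)))
Push ¬ through the quantifiers and connectives to reach negation normal form:
  (∃j ∃i (¬R(i) ∨ D(i,j))) ∧ (∀m R(m)) ∧ (∀k ¬R(k))
All bound variables are already distinct, so no renaming is needed.
Finally move all quantifiers to the prefix:
  ∃j ∃i ∀m ∀k ((¬R(i) ∨ D(i,j)) ∧ R(m) ∧ ¬R(k))
The quantifier ∃k sits under an odd number of negations (counting the antecedent side of each →), so it flips to ∀k.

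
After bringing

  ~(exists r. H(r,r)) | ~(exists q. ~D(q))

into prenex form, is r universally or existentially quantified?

universal

Move each ¬ inward, flipping quantifiers it crosses:
  (forall r. ~H(r,r)) | (forall q. D(q))
All bound variables are already distinct, so no renaming is needed.
Extract every quantifier outward, since the variables are now distinct and don't occur free across branches:
  forall r. forall q. (~H(r,r) | D(q))
The quantifier exists r sits under an odd number of negations, so it flips to forall r.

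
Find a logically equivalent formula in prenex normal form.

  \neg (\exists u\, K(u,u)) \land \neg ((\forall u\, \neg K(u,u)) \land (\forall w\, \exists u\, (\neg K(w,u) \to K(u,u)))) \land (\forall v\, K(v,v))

First replace A → B with ¬A ∨ B.
  \neg (\exists u\, K(u,u)) \land \neg ((\forall u\, \neg K(u,u)) \land (\forall w\, \exists u\, (\neg \neg K(w,u) \lor K(u,u)))) \land (\forall v\, K(v,v))
Push ¬ through the quantifiers and connectives to reach negation normal form:
  (\forall u\, \neg K(u,u)) \land ((\exists u\, K(u,u)) \lor (\exists w\, \forall u\, (\neg K(w,u) \land \neg K(u,u)))) \land (\forall v\, K(v,v))
Standardize variables apart so no two quantifiers bind the same name: u↦q, u↦u1.
  (\forall u\, \neg K(u,u)) \land ((\exists q\, K(q,q)) \lor (\exists w\, \forall u1\, (\neg K(w,u1) \land \neg K(u1,u1)))) \land (\forall v\, K(v,v))
Extract every quantifier outward, since the variables are now distinct and don't occur free across branches:
  \forall u\, \exists q\, \exists w\, \forall u1\, \forall v\, (\neg K(u,u) \land (K(q,q) \lor \neg K(w,u1) \land \neg K(u1,u1)) \land K(v,v))

\forall u\, \exists q\, \exists w\, \forall u1\, \forall v\, (\neg K(u,u) \land (K(q,q) \lor \neg K(w,u1) \land \neg K(u1,u1)) \land K(v,v))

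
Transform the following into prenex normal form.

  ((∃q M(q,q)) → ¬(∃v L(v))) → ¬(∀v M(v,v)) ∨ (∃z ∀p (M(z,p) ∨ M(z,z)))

Rewrite implications/biconditionals: A → B as ¬A ∨ B.
  ¬(¬(∃q M(q,q)) ∨ ¬(∃v L(v))) ∨ ¬(∀v M(v,v)) ∨ (∃z ∀p (M(z,p) ∨ M(z,z)))
Move each ¬ inward, flipping quantifiers it crosses:
  (∃q M(q,q)) ∧ (∃v L(v)) ∨ (∃v ¬M(v,v)) ∨ (∃z ∀p (M(z,p) ∨ M(z,z)))
Standardize variables apart so no two quantifiers bind the same name: v↦t.
  (∃q M(q,q)) ∧ (∃v L(v)) ∨ (∃t ¬M(t,t)) ∨ (∃z ∀p (M(z,p) ∨ M(z,z)))
Extract every quantifier outward, since the variables are now distinct and don't occur free across branches:
  ∃q ∃v ∃t ∃z ∀p (M(q,q) ∧ L(v) ∨ ¬M(t,t) ∨ M(z,p) ∨ M(z,z))

∃q ∃v ∃t ∃z ∀p (M(q,q) ∧ L(v) ∨ ¬M(t,t) ∨ M(z,p) ∨ M(z,z))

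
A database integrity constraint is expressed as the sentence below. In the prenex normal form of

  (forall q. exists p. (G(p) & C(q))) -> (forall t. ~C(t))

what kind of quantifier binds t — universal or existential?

Rewrite implications/biconditionals: A → B as ¬A ∨ B.
  ~(forall q. exists p. (G(p) & C(q))) | (forall t. ~C(t))
Push ¬ through the quantifiers and connectives to reach negation normal form:
  (exists q. forall p. (~G(p) | ~C(q))) | (forall t. ~C(t))
All bound variables are already distinct, so no renaming is needed.
Pull the quantifiers to the front (each side's bound variable is not free in the other side):
  exists q. forall p. forall t. (~G(p) | ~C(q) | ~C(t))
The quantifier forall t sits under an even number of negations (counting the antecedent side of each →), so it remains universal.

universal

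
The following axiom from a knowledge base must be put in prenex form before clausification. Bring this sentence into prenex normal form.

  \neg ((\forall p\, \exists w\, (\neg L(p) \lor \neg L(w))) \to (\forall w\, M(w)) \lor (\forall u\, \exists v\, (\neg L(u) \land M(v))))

\forall p\, \exists w\, \exists y\, \exists u\, \forall v\, ((\neg L(p) \lor \neg L(w)) \land \neg M(y) \land (L(u) \lor \neg M(v)))

Eliminate → and ↔ using ¬ and ∨.
  \neg (\neg (\forall p\, \exists w\, (\neg L(p) \lor \neg L(w))) \lor (\forall w\, M(w)) \lor (\forall u\, \exists v\, (\neg L(u) \land M(v))))
Drive negations inward (¬∀x A ≡ ∃x ¬A, ¬∃x A ≡ ∀x ¬A, De Morgan for ∧/∨):
  (\forall p\, \exists w\, (\neg L(p) \lor \neg L(w))) \land (\exists w\, \neg M(w)) \land (\exists u\, \forall v\, (L(u) \lor \neg M(v)))
Give each quantifier a distinct variable: w↦y.
  (\forall p\, \exists w\, (\neg L(p) \lor \neg L(w))) \land (\exists y\, \neg M(y)) \land (\exists u\, \forall v\, (L(u) \lor \neg M(v)))
Extract every quantifier outward, since the variables are now distinct and don't occur free across branches:
  \forall p\, \exists w\, \exists y\, \exists u\, \forall v\, ((\neg L(p) \lor \neg L(w)) \land \neg M(y) \land (L(u) \lor \neg M(v)))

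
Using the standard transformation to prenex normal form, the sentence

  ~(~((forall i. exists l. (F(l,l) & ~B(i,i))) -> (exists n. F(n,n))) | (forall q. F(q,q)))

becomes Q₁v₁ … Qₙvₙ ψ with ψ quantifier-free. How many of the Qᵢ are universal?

Rewrite implications/biconditionals: A → B as ¬A ∨ B.
  ~(~(~(forall i. exists l. (F(l,l) & ~B(i,i))) | (exists n. F(n,n))) | (forall q. F(q,q)))
Move each ¬ inward, flipping quantifiers it crosses:
  ((exists i. forall l. (~F(l,l) | B(i,i))) | (exists n. F(n,n))) & (exists q. ~F(q,q))
All bound variables are already distinct, so no renaming is needed.
Pull the quantifiers to the front (each side's bound variable is not free in the other side):
  exists i. forall l. exists n. exists q. ((~F(l,l) | B(i,i) | F(n,n)) & ~F(q,q))
The prefix is exists i forall l exists n exists q: 1 universal, 3 existential.

1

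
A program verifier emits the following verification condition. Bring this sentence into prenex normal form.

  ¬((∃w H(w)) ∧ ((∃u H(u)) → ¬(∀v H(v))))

∀w ∃u ∀v (¬H(w) ∨ H(u) ∧ H(v))

First replace A → B with ¬A ∨ B.
  ¬((∃w H(w)) ∧ (¬(∃u H(u)) ∨ ¬(∀v H(v))))
Drive negations inward (¬∀x A ≡ ∃x ¬A, ¬∃x A ≡ ∀x ¬A, De Morgan for ∧/∨):
  (∀w ¬H(w)) ∨ (∃u H(u)) ∧ (∀v H(v))
All bound variables are already distinct, so no renaming is needed.
Pull the quantifiers to the front (each side's bound variable is not free in the other side):
  ∀w ∃u ∀v (¬H(w) ∨ H(u) ∧ H(v))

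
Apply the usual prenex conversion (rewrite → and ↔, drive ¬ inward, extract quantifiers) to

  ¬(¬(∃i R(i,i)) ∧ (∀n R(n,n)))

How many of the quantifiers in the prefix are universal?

Push ¬ through the quantifiers and connectives to reach negation normal form:
  (∃i R(i,i)) ∨ (∃n ¬R(n,n))
All bound variables are already distinct, so no renaming is needed.
Extract every quantifier outward, since the variables are now distinct and don't occur free across branches:
  ∃i ∃n (R(i,i) ∨ ¬R(n,n))
The prefix is ∃i ∃n: 0 universal, 2 existential.

0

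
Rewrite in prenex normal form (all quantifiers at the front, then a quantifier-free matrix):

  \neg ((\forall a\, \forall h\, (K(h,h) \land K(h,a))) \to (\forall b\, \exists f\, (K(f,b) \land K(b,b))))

\forall a\, \forall h\, \exists b\, \forall f\, (K(h,h) \land K(h,a) \land (\neg K(f,b) \lor \neg K(b,b)))

First replace A → B with ¬A ∨ B.
  \neg (\neg (\forall a\, \forall h\, (K(h,h) \land K(h,a))) \lor (\forall b\, \exists f\, (K(f,b) \land K(b,b))))
Drive negations inward (¬∀x A ≡ ∃x ¬A, ¬∃x A ≡ ∀x ¬A, De Morgan for ∧/∨):
  (\forall a\, \forall h\, (K(h,h) \land K(h,a))) \land (\exists b\, \forall f\, (\neg K(f,b) \lor \neg K(b,b)))
Pull the quantifiers to the front (each side's bound variable is not free in the other side):
  \forall a\, \forall h\, \exists b\, \forall f\, (K(h,h) \land K(h,a) \land (\neg K(f,b) \lor \neg K(b,b)))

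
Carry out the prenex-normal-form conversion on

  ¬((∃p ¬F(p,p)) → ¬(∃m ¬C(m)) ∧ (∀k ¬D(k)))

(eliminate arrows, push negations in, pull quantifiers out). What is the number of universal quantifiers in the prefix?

First replace A → B with ¬A ∨ B.
  ¬(¬(∃p ¬F(p,p)) ∨ ¬(∃m ¬C(m)) ∧ (∀k ¬D(k)))
Push ¬ through the quantifiers and connectives to reach negation normal form:
  (∃p ¬F(p,p)) ∧ ((∃m ¬C(m)) ∨ (∃k D(k)))
All bound variables are already distinct, so no renaming is needed.
Pull the quantifiers to the front (each side's bound variable is not free in the other side):
  ∃p ∃m ∃k (¬F(p,p) ∧ (¬C(m) ∨ D(k)))
The prefix is ∃p ∃m ∃k: 0 universal, 3 existential.

0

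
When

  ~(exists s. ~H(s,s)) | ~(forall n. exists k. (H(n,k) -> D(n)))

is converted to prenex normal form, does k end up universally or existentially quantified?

universal

Rewrite implications/biconditionals: A → B as ¬A ∨ B.
  ~(exists s. ~H(s,s)) | ~(forall n. exists k. (~H(n,k) | D(n)))
Move each ¬ inward, flipping quantifiers it crosses:
  (forall s. H(s,s)) | (exists n. forall k. (H(n,k) & ~D(n)))
Finally move all quantifiers to the prefix:
  forall s. exists n. forall k. (H(s,s) | H(n,k) & ~D(n))
The quantifier exists k sits under an odd number of negations (counting the antecedent side of each →), so it flips to forall k.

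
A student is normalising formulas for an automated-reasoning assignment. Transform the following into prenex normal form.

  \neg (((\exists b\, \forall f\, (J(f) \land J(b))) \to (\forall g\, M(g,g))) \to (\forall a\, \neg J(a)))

First replace A → B with ¬A ∨ B.
  \neg (\neg (\neg (\exists b\, \forall f\, (J(f) \land J(b))) \lor (\forall g\, M(g,g))) \lor (\forall a\, \neg J(a)))
Push ¬ through the quantifiers and connectives to reach negation normal form:
  ((\forall b\, \exists f\, (\neg J(f) \lor \neg J(b))) \lor (\forall g\, M(g,g))) \land (\exists a\, J(a))
Finally move all quantifiers to the prefix:
  \forall b\, \exists f\, \forall g\, \exists a\, ((\neg J(f) \lor \neg J(b) \lor M(g,g)) \land J(a))

\forall b\, \exists f\, \forall g\, \exists a\, ((\neg J(f) \lor \neg J(b) \lor M(g,g)) \land J(a))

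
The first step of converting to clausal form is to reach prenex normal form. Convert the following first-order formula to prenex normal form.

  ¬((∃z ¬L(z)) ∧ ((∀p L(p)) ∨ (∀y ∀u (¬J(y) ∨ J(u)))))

∀z ∃p ∃y ∃u (L(z) ∨ ¬L(p) ∧ J(y) ∧ ¬J(u))

Move each ¬ inward, flipping quantifiers it crosses:
  (∀z L(z)) ∨ (∃p ¬L(p)) ∧ (∃y ∃u (J(y) ∧ ¬J(u)))
All bound variables are already distinct, so no renaming is needed.
Finally move all quantifiers to the prefix:
  ∀z ∃p ∃y ∃u (L(z) ∨ ¬L(p) ∧ J(y) ∧ ¬J(u))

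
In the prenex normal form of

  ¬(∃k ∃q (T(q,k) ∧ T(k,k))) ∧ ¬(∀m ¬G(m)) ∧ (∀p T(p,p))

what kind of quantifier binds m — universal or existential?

Push ¬ through the quantifiers and connectives to reach negation normal form:
  (∀k ∀q (¬T(q,k) ∨ ¬T(k,k))) ∧ (∃m G(m)) ∧ (∀p T(p,p))
Extract every quantifier outward, since the variables are now distinct and don't occur free across branches:
  ∀k ∀q ∃m ∀p ((¬T(q,k) ∨ ¬T(k,k)) ∧ G(m) ∧ T(p,p))
The quantifier ∀m sits under an odd number of negations, so it flips to ∃m.

existential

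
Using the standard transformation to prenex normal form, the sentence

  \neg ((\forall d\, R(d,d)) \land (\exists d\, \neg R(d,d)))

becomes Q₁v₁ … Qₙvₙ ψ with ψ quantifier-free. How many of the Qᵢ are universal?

Push ¬ through the quantifiers and connectives to reach negation normal form:
  (\exists d\, \neg R(d,d)) \lor (\forall d\, R(d,d))
Give each quantifier a distinct variable: d↦y.
  (\exists d\, \neg R(d,d)) \lor (\forall y\, R(y,y))
Pull the quantifiers to the front (each side's bound variable is not free in the other side):
  \exists d\, \forall y\, (\neg R(d,d) \lor R(y,y))
The prefix is \exists d \forall y: 1 universal, 1 existential.

1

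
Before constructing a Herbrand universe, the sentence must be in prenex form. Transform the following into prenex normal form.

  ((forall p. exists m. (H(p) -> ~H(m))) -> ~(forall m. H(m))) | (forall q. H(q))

Rewrite implications/biconditionals: A → B as ¬A ∨ B.
  ~(forall p. exists m. (~H(p) | ~H(m))) | ~(forall m. H(m)) | (forall q. H(q))
Push ¬ through the quantifiers and connectives to reach negation normal form:
  (exists p. forall m. (H(p) & H(m))) | (exists m. ~H(m)) | (forall q. H(q))
Give each quantifier a distinct variable: m↦y.
  (exists p. forall m. (H(p) & H(m))) | (exists y. ~H(y)) | (forall q. H(q))
Extract every quantifier outward, since the variables are now distinct and don't occur free across branches:
  exists p. forall m. exists y. forall q. (H(p) & H(m) | ~H(y) | H(q))

exists p. forall m. exists y. forall q. (H(p) & H(m) | ~H(y) | H(q))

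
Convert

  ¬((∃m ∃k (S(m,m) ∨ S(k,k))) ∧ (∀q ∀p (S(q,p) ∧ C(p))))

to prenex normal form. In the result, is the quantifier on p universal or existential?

existential

Drive negations inward (¬∀x A ≡ ∃x ¬A, ¬∃x A ≡ ∀x ¬A, De Morgan for ∧/∨):
  (∀m ∀k (¬S(m,m) ∧ ¬S(k,k))) ∨ (∃q ∃p (¬S(q,p) ∨ ¬C(p)))
All bound variables are already distinct, so no renaming is needed.
Pull the quantifiers to the front (each side's bound variable is not free in the other side):
  ∀m ∀k ∃q ∃p (¬S(m,m) ∧ ¬S(k,k) ∨ ¬S(q,p) ∨ ¬C(p))
The quantifier ∀p sits under an odd number of negations, so it flips to ∃p.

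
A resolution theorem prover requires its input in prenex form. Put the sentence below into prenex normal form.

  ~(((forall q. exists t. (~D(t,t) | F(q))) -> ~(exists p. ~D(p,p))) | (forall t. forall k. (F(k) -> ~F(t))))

forall q. exists t. exists p. exists y1. exists k. ((~D(t,t) | F(q)) & ~D(p,p) & F(k) & F(y1))

Rewrite implications/biconditionals: A → B as ¬A ∨ B.
  ~(~(forall q. exists t. (~D(t,t) | F(q))) | ~(exists p. ~D(p,p)) | (forall t. forall k. (~F(k) | ~F(t))))
Drive negations inward (¬∀x A ≡ ∃x ¬A, ¬∃x A ≡ ∀x ¬A, De Morgan for ∧/∨):
  (forall q. exists t. (~D(t,t) | F(q))) & (exists p. ~D(p,p)) & (exists t. exists k. (F(k) & F(t)))
Rename bound variables to avoid capture: t↦y1.
  (forall q. exists t. (~D(t,t) | F(q))) & (exists p. ~D(p,p)) & (exists y1. exists k. (F(k) & F(y1)))
Pull the quantifiers to the front (each side's bound variable is not free in the other side):
  forall q. exists t. exists p. exists y1. exists k. ((~D(t,t) | F(q)) & ~D(p,p) & F(k) & F(y1))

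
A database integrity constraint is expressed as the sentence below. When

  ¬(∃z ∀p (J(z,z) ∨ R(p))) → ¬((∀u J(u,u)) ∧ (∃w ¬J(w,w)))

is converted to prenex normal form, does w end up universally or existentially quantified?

universal

Rewrite implications/biconditionals: A → B as ¬A ∨ B.
  ¬¬(∃z ∀p (J(z,z) ∨ R(p))) ∨ ¬((∀u J(u,u)) ∧ (∃w ¬J(w,w)))
Push ¬ through the quantifiers and connectives to reach negation normal form:
  (∃z ∀p (J(z,z) ∨ R(p))) ∨ (∃u ¬J(u,u)) ∨ (∀w J(w,w))
All bound variables are already distinct, so no renaming is needed.
Finally move all quantifiers to the prefix:
  ∃z ∀p ∃u ∀w (J(z,z) ∨ R(p) ∨ ¬J(u,u) ∨ J(w,w))
The quantifier ∃w sits under an odd number of negations (counting the antecedent side of each →), so it flips to ∀w.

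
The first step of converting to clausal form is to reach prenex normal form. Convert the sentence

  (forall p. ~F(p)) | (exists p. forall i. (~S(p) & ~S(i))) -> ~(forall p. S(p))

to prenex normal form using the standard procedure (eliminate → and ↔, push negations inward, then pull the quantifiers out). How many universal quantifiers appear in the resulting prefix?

1

Eliminate → and ↔ using ¬ and ∨.
  ~((forall p. ~F(p)) | (exists p. forall i. (~S(p) & ~S(i)))) | ~(forall p. S(p))
Push ¬ through the quantifiers and connectives to reach negation normal form:
  (exists p. F(p)) & (forall p. exists i. (S(p) | S(i))) | (exists p. ~S(p))
Rename bound variables to avoid capture: p↦a, p↦x1.
  (exists p. F(p)) & (forall a. exists i. (S(a) | S(i))) | (exists x1. ~S(x1))
Extract every quantifier outward, since the variables are now distinct and don't occur free across branches:
  exists p. forall a. exists i. exists x1. (F(p) & (S(a) | S(i)) | ~S(x1))
The prefix is exists p forall a exists i exists x1: 1 universal, 3 existential.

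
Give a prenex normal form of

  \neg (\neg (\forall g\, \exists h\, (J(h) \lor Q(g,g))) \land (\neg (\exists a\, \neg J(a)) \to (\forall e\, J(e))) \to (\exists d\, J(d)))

\exists g\, \forall h\, \exists a\, \forall e\, \forall d\, (\neg J(h) \land \neg Q(g,g) \land (\neg J(a) \lor J(e)) \land \neg J(d))

First replace A → B with ¬A ∨ B.
  \neg (\neg (\neg (\forall g\, \exists h\, (J(h) \lor Q(g,g))) \land (\neg \neg (\exists a\, \neg J(a)) \lor (\forall e\, J(e)))) \lor (\exists d\, J(d)))
Push ¬ through the quantifiers and connectives to reach negation normal form:
  (\exists g\, \forall h\, (\neg J(h) \land \neg Q(g,g))) \land ((\exists a\, \neg J(a)) \lor (\forall e\, J(e))) \land (\forall d\, \neg J(d))
Finally move all quantifiers to the prefix:
  \exists g\, \forall h\, \exists a\, \forall e\, \forall d\, (\neg J(h) \land \neg Q(g,g) \land (\neg J(a) \lor J(e)) \land \neg J(d))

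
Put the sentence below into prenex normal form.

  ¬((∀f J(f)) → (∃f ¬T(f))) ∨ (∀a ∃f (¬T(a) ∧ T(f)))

Eliminate → and ↔ using ¬ and ∨.
  ¬(¬(∀f J(f)) ∨ (∃f ¬T(f))) ∨ (∀a ∃f (¬T(a) ∧ T(f)))
Drive negations inward (¬∀x A ≡ ∃x ¬A, ¬∃x A ≡ ∀x ¬A, De Morgan for ∧/∨):
  (∀f J(f)) ∧ (∀f T(f)) ∨ (∀a ∃f (¬T(a) ∧ T(f)))
Standardize variables apart so no two quantifiers bind the same name: f↦v, f↦p.
  (∀f J(f)) ∧ (∀v T(v)) ∨ (∀a ∃p (¬T(a) ∧ T(p)))
Extract every quantifier outward, since the variables are now distinct and don't occur free across branches:
  ∀f ∀v ∀a ∃p (J(f) ∧ T(v) ∨ ¬T(a) ∧ T(p))

∀f ∀v ∀a ∃p (J(f) ∧ T(v) ∨ ¬T(a) ∧ T(p))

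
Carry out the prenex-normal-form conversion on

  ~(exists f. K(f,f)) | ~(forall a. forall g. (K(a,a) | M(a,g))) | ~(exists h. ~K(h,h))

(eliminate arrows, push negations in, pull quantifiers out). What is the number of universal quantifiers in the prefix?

2

Drive negations inward (¬∀x A ≡ ∃x ¬A, ¬∃x A ≡ ∀x ¬A, De Morgan for ∧/∨):
  (forall f. ~K(f,f)) | (exists a. exists g. (~K(a,a) & ~M(a,g))) | (forall h. K(h,h))
All bound variables are already distinct, so no renaming is needed.
Pull the quantifiers to the front (each side's bound variable is not free in the other side):
  forall f. exists a. exists g. forall h. (~K(f,f) | ~K(a,a) & ~M(a,g) | K(h,h))
The prefix is forall f exists a exists g forall h: 2 universal, 2 existential.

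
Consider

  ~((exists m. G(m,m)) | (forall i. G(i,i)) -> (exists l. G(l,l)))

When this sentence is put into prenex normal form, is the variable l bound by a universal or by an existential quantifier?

First replace A → B with ¬A ∨ B.
  ~(~((exists m. G(m,m)) | (forall i. G(i,i))) | (exists l. G(l,l)))
Drive negations inward (¬∀x A ≡ ∃x ¬A, ¬∃x A ≡ ∀x ¬A, De Morgan for ∧/∨):
  ((exists m. G(m,m)) | (forall i. G(i,i))) & (forall l. ~G(l,l))
Pull the quantifiers to the front (each side's bound variable is not free in the other side):
  exists m. forall i. forall l. ((G(m,m) | G(i,i)) & ~G(l,l))
The quantifier exists l sits under an odd number of negations (counting the antecedent side of each →), so it flips to forall l.

universal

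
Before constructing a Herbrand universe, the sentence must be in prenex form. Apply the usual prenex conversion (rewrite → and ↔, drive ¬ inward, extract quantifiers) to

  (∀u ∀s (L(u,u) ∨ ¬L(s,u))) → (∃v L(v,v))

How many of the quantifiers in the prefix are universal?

0

Rewrite implications/biconditionals: A → B as ¬A ∨ B.
  ¬(∀u ∀s (L(u,u) ∨ ¬L(s,u))) ∨ (∃v L(v,v))
Drive negations inward (¬∀x A ≡ ∃x ¬A, ¬∃x A ≡ ∀x ¬A, De Morgan for ∧/∨):
  (∃u ∃s (¬L(u,u) ∧ L(s,u))) ∨ (∃v L(v,v))
All bound variables are already distinct, so no renaming is needed.
Pull the quantifiers to the front (each side's bound variable is not free in the other side):
  ∃u ∃s ∃v (¬L(u,u) ∧ L(s,u) ∨ L(v,v))
The prefix is ∃u ∃s ∃v: 0 universal, 3 existential.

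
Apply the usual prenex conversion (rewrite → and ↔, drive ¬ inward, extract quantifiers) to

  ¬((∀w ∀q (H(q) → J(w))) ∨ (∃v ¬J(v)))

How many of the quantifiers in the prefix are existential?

2

Rewrite implications/biconditionals: A → B as ¬A ∨ B.
  ¬((∀w ∀q (¬H(q) ∨ J(w))) ∨ (∃v ¬J(v)))
Push ¬ through the quantifiers and connectives to reach negation normal form:
  (∃w ∃q (H(q) ∧ ¬J(w))) ∧ (∀v J(v))
Pull the quantifiers to the front (each side's bound variable is not free in the other side):
  ∃w ∃q ∀v (H(q) ∧ ¬J(w) ∧ J(v))
The prefix is ∃w ∃q ∀v: 1 universal, 2 existential.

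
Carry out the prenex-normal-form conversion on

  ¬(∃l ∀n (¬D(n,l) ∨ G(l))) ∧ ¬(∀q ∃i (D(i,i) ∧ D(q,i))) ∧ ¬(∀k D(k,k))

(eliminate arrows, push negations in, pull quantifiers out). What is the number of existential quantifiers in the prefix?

3

Drive negations inward (¬∀x A ≡ ∃x ¬A, ¬∃x A ≡ ∀x ¬A, De Morgan for ∧/∨):
  (∀l ∃n (D(n,l) ∧ ¬G(l))) ∧ (∃q ∀i (¬D(i,i) ∨ ¬D(q,i))) ∧ (∃k ¬D(k,k))
All bound variables are already distinct, so no renaming is needed.
Extract every quantifier outward, since the variables are now distinct and don't occur free across branches:
  ∀l ∃n ∃q ∀i ∃k (D(n,l) ∧ ¬G(l) ∧ (¬D(i,i) ∨ ¬D(q,i)) ∧ ¬D(k,k))
The prefix is ∀l ∃n ∃q ∀i ∃k: 2 universal, 3 existential.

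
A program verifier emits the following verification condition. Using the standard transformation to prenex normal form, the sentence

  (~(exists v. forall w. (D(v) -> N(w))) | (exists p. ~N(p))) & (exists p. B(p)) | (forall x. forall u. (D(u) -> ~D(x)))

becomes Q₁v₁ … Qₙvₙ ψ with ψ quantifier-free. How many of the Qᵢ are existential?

3

Eliminate → and ↔ using ¬ and ∨.
  (~(exists v. forall w. (~D(v) | N(w))) | (exists p. ~N(p))) & (exists p. B(p)) | (forall x. forall u. (~D(u) | ~D(x)))
Push ¬ through the quantifiers and connectives to reach negation normal form:
  ((forall v. exists w. (D(v) & ~N(w))) | (exists p. ~N(p))) & (exists p. B(p)) | (forall x. forall u. (~D(u) | ~D(x)))
Rename bound variables to avoid capture: p↦r.
  ((forall v. exists w. (D(v) & ~N(w))) | (exists p. ~N(p))) & (exists r. B(r)) | (forall x. forall u. (~D(u) | ~D(x)))
Pull the quantifiers to the front (each side's bound variable is not free in the other side):
  forall v. exists w. exists p. exists r. forall x. forall u. ((D(v) & ~N(w) | ~N(p)) & B(r) | ~D(u) | ~D(x))
The prefix is forall v exists w exists p exists r forall x forall u: 3 universal, 3 existential.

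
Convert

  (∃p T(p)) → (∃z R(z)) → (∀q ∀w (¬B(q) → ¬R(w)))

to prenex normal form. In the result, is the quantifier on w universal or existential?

Rewrite implications/biconditionals: A → B as ¬A ∨ B.
  ¬(∃p T(p)) ∨ ¬(∃z R(z)) ∨ (∀q ∀w (¬¬B(q) ∨ ¬R(w)))
Push ¬ through the quantifiers and connectives to reach negation normal form:
  (∀p ¬T(p)) ∨ (∀z ¬R(z)) ∨ (∀q ∀w (B(q) ∨ ¬R(w)))
All bound variables are already distinct, so no renaming is needed.
Pull the quantifiers to the front (each side's bound variable is not free in the other side):
  ∀p ∀z ∀q ∀w (¬T(p) ∨ ¬R(z) ∨ B(q) ∨ ¬R(w))
The quantifier ∀w sits under an even number of negations (counting the antecedent side of each →), so it remains universal.

universal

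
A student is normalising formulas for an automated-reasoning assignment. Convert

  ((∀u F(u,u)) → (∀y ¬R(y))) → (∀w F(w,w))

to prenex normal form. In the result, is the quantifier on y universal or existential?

existential

Eliminate → and ↔ using ¬ and ∨.
  ¬(¬(∀u F(u,u)) ∨ (∀y ¬R(y))) ∨ (∀w F(w,w))
Push ¬ through the quantifiers and connectives to reach negation normal form:
  (∀u F(u,u)) ∧ (∃y R(y)) ∨ (∀w F(w,w))
All bound variables are already distinct, so no renaming is needed.
Extract every quantifier outward, since the variables are now distinct and don't occur free across branches:
  ∀u ∃y ∀w (F(u,u) ∧ R(y) ∨ F(w,w))
The quantifier ∀y sits under an odd number of negations (counting the antecedent side of each →), so it flips to ∃y.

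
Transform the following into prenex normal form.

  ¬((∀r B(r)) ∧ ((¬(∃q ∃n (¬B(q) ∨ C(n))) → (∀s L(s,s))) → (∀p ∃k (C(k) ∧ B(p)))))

∃r ∃q ∃n ∀s ∃p ∀k (¬B(r) ∨ (¬B(q) ∨ C(n) ∨ L(s,s)) ∧ (¬C(k) ∨ ¬B(p)))

First replace A → B with ¬A ∨ B.
  ¬((∀r B(r)) ∧ (¬(¬¬(∃q ∃n (¬B(q) ∨ C(n))) ∨ (∀s L(s,s))) ∨ (∀p ∃k (C(k) ∧ B(p)))))
Push ¬ through the quantifiers and connectives to reach negation normal form:
  (∃r ¬B(r)) ∨ ((∃q ∃n (¬B(q) ∨ C(n))) ∨ (∀s L(s,s))) ∧ (∃p ∀k (¬C(k) ∨ ¬B(p)))
All bound variables are already distinct, so no renaming is needed.
Extract every quantifier outward, since the variables are now distinct and don't occur free across branches:
  ∃r ∃q ∃n ∀s ∃p ∀k (¬B(r) ∨ (¬B(q) ∨ C(n) ∨ L(s,s)) ∧ (¬C(k) ∨ ¬B(p)))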